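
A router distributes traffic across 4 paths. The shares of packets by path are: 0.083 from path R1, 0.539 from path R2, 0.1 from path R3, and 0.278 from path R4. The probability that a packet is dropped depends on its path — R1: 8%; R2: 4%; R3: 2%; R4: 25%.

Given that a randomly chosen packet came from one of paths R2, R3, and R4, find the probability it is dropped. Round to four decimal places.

Let S = {R2, R3, R4}.
P(S) = 0.539 + 0.1 + 0.278 = 0.917.
P(L ∩ S) = 0.04·0.539 + 0.02·0.1 + 0.25·0.278 = 0.02156 + 0.002 + 0.0695 = 0.09306.
P(L | S) = 0.09306 / 0.917 = 0.101483…

P(L|S) ≈ 0.1015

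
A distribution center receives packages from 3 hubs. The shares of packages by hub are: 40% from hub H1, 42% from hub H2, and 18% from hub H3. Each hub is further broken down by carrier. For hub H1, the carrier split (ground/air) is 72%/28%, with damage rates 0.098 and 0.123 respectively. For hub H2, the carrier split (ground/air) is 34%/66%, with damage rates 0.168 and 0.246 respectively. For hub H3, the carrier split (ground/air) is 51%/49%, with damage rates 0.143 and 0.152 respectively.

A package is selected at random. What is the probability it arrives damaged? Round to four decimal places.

P(D) ≈ 0.1607

P(D|H1) = 0.72·0.098 + 0.28·0.123 = 0.07056 + 0.03444 = 0.105
P(D|H2) = 0.34·0.168 + 0.66·0.246 = 0.05712 + 0.16236 = 0.21948
P(D|H3) = 0.51·0.143 + 0.49·0.152 = 0.07293 + 0.07448 = 0.14741
Then overall,
P(D) = 0.4·0.105 + 0.42·0.21948 + 0.18·0.14741
      = 0.042 + 0.0921816 + 0.0265338 = 0.1607154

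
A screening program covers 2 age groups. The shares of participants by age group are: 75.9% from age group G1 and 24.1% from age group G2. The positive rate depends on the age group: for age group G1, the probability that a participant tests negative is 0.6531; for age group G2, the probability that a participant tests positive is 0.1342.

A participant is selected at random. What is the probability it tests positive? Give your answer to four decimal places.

0.2956

P(T|G1) = 1 − 0.6531 = 0.3469.
P(T) = P(T|G1)·P(G1) + P(T|G2)·P(G2)
      = 0.3469·0.759 + 0.1342·0.241
      = 0.2632971 + 0.0323422 = 0.2956393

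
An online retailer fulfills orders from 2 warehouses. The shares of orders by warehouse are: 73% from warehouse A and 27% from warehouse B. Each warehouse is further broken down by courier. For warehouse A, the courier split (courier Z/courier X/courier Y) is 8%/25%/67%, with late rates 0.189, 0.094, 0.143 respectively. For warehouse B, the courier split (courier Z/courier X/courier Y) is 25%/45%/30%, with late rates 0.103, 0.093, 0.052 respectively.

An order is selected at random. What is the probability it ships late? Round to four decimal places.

P(L) ≈ 0.1206

P(L|A) = 0.08·0.189 + 0.25·0.094 + 0.67·0.143 = 0.01512 + 0.0235 + 0.09581 = 0.13443
P(L|B) = 0.25·0.103 + 0.45·0.093 + 0.3·0.052 = 0.02575 + 0.04185 + 0.0156 = 0.0832
By total probability over the outer partition,
P(L) = 0.73·0.13443 + 0.27·0.0832
      = 0.0981339 + 0.022464 = 0.1205979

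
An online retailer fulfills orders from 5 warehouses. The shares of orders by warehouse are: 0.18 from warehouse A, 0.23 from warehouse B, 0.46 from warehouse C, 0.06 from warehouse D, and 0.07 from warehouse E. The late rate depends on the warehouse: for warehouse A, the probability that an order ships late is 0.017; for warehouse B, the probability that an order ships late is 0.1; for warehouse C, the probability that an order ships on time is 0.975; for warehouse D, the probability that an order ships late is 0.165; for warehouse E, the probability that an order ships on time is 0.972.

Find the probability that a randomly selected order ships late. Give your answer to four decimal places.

P(L|C) = 1 − 0.975 = 0.025.
P(L|E) = 1 − 0.972 = 0.028.
Summing over the partition,
P(L) = P(L|A)·P(A) + P(L|B)·P(B) + P(L|C)·P(C) + P(L|D)·P(D) + P(L|E)·P(E)
      = 0.017·0.18 + 0.1·0.23 + 0.025·0.46 + 0.165·0.06 + 0.028·0.07
      = 0.00306 + 0.023 + 0.0115 + 0.0099 + 0.00196 = 0.04942

P(L) ≈ 0.0494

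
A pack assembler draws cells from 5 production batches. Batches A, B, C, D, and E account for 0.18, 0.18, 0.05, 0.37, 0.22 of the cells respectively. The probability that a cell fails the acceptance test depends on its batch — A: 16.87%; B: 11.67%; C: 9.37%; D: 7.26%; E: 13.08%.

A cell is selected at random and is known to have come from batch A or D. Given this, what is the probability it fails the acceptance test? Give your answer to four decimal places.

P(F|S) ≈ 0.1041

Let S = {A, D}.
P(S) = 0.18 + 0.37 = 0.55.
P(F ∩ S) = 0.1687·0.18 + 0.0726·0.37 = 0.030366 + 0.026862 = 0.057228.
P(F | S) = 0.057228 / 0.55 = 0.104051…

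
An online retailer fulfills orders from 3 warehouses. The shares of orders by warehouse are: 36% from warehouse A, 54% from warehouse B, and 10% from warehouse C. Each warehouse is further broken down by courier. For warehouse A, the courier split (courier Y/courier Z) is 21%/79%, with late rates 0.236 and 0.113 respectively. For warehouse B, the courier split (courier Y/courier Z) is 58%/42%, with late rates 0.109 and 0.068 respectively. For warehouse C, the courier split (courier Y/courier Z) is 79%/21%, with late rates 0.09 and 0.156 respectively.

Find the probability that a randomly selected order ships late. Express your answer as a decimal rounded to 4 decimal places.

P(L|A) = 0.21·0.236 + 0.79·0.113 = 0.04956 + 0.08927 = 0.13883
P(L|B) = 0.58·0.109 + 0.42·0.068 = 0.06322 + 0.02856 = 0.09178
P(L|C) = 0.79·0.09 + 0.21·0.156 = 0.0711 + 0.03276 = 0.10386
By total probability over the outer partition,
P(L) = 0.36·0.13883 + 0.54·0.09178 + 0.1·0.10386
      = 0.0499788 + 0.0495612 + 0.010386 = 0.109926

0.1099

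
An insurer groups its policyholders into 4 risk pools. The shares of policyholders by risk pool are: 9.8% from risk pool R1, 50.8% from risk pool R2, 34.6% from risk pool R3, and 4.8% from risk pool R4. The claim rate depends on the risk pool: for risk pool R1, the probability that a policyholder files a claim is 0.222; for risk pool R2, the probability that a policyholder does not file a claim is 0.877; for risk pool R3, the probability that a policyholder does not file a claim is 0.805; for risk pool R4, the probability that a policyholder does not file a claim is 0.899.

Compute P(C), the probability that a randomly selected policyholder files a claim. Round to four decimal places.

P(C|R2) = 1 − 0.877 = 0.123.
P(C|R3) = 1 − 0.805 = 0.195.
P(C|R4) = 1 − 0.899 = 0.101.
P(C) = P(C|R1)·P(R1) + P(C|R2)·P(R2) + P(C|R3)·P(R3) + P(C|R4)·P(R4)
      = 0.222·0.098 + 0.123·0.508 + 0.195·0.346 + 0.101·0.048
      = 0.021756 + 0.062484 + 0.06747 + 0.004848 = 0.156558

0.1566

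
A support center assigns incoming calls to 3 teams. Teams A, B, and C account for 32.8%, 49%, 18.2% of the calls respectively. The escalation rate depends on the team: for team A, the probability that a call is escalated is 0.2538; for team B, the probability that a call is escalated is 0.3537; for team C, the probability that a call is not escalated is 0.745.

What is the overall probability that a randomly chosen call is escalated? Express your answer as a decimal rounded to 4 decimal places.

0.3030

P(E|C) = 1 − 0.745 = 0.255.
Using total probability over the partition,
P(E) = P(E|A)·P(A) + P(E|B)·P(B) + P(E|C)·P(C)
      = 0.2538·0.328 + 0.3537·0.49 + 0.255·0.182
      = 0.0832464 + 0.173313 + 0.04641 = 0.3029694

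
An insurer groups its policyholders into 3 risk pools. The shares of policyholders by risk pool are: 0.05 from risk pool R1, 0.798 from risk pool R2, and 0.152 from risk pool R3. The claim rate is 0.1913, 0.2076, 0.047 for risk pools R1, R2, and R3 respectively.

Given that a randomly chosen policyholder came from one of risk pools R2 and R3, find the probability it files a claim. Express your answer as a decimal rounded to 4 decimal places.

Let S = {R2, R3}.
P(S) = 0.798 + 0.152 = 0.95.
P(C ∩ S) = 0.2076·0.798 + 0.047·0.152 = 0.1656648 + 0.007144 = 0.1728088.
P(C | S) = 0.1728088 / 0.95 = 0.181904…

0.1819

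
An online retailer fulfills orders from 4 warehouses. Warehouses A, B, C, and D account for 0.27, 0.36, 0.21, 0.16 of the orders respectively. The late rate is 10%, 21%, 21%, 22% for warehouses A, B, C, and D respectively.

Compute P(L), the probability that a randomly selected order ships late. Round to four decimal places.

Using total probability over the partition,
P(L) = P(L|A)·P(A) + P(L|B)·P(B) + P(L|C)·P(C) + P(L|D)·P(D)
      = 0.1·0.27 + 0.21·0.36 + 0.21·0.21 + 0.22·0.16
      = 0.027 + 0.0756 + 0.0441 + 0.0352 = 0.1819

0.1819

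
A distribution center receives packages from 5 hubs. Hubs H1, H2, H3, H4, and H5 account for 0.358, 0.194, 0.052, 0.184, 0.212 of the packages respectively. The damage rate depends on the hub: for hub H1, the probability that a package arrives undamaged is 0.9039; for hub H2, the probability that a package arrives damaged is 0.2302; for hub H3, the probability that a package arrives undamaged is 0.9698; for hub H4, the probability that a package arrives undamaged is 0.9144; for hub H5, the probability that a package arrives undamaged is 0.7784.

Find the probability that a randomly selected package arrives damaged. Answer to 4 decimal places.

P(D|H1) = 1 − 0.9039 = 0.0961.
P(D|H3) = 1 − 0.9698 = 0.0302.
P(D|H4) = 1 − 0.9144 = 0.0856.
P(D|H5) = 1 − 0.7784 = 0.2216.
By the law of total probability,
P(D) = P(D|H1)·P(H1) + P(D|H2)·P(H2) + P(D|H3)·P(H3) + P(D|H4)·P(H4) + P(D|H5)·P(H5)
      = 0.0961·0.358 + 0.2302·0.194 + 0.0302·0.052 + 0.0856·0.184 + 0.2216·0.212
      = 0.0344038 + 0.0446588 + 0.0015704 + 0.0157504 + 0.0469792 = 0.1433626

P(D) ≈ 0.1434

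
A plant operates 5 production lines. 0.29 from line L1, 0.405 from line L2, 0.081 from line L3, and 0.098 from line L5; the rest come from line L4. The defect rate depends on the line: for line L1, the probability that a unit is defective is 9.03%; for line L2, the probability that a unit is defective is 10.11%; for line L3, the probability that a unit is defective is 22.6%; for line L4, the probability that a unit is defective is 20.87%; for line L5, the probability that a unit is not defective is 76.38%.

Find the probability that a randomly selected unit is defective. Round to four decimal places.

P(L4) = 1 − (0.29 + 0.405 + 0.081 + 0.098) = 0.126.
P(D|L5) = 1 − 0.7638 = 0.2362.
P(D) = P(D|L1)·P(L1) + P(D|L2)·P(L2) + P(D|L3)·P(L3) + P(D|L4)·P(L4) + P(D|L5)·P(L5)
      = 0.0903·0.29 + 0.1011·0.405 + 0.226·0.081 + 0.2087·0.126 + 0.2362·0.098
      = 0.026187 + 0.0409455 + 0.018306 + 0.0262962 + 0.0231476 = 0.1348823

P(D) ≈ 0.1349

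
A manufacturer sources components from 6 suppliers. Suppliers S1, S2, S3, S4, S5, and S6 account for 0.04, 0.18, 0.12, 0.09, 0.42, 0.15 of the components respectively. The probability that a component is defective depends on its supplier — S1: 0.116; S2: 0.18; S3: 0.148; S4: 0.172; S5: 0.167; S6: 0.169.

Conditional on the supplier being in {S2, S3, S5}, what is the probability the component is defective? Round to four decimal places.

Let S = {S2, S3, S5}.
P(S) = 0.18 + 0.12 + 0.42 = 0.72.
P(D ∩ S) = 0.18·0.18 + 0.148·0.12 + 0.167·0.42 = 0.0324 + 0.01776 + 0.07014 = 0.1203.
P(D | S) = 0.1203 / 0.72 = 0.167083…

P(D|S) ≈ 0.1671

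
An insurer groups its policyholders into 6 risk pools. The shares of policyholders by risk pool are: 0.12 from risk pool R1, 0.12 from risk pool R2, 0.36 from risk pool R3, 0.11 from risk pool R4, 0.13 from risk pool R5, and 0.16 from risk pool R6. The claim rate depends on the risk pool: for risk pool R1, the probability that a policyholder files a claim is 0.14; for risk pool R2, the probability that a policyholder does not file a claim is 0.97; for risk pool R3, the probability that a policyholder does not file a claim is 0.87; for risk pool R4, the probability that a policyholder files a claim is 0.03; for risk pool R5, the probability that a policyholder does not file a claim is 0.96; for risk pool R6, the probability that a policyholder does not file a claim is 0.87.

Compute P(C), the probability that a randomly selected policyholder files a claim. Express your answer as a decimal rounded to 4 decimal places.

0.0965

P(C|R2) = 1 − 0.97 = 0.03.
P(C|R3) = 1 − 0.87 = 0.13.
P(C|R5) = 1 − 0.96 = 0.04.
P(C|R6) = 1 − 0.87 = 0.13.
By the law of total probability,
P(C) = P(C|R1)·P(R1) + P(C|R2)·P(R2) + P(C|R3)·P(R3) + P(C|R4)·P(R4) + P(C|R5)·P(R5) + P(C|R6)·P(R6)
      = 0.14·0.12 + 0.03·0.12 + 0.13·0.36 + 0.03·0.11 + 0.04·0.13 + 0.13·0.16
      = 0.0168 + 0.0036 + 0.0468 + 0.0033 + 0.0052 + 0.0208 = 0.0965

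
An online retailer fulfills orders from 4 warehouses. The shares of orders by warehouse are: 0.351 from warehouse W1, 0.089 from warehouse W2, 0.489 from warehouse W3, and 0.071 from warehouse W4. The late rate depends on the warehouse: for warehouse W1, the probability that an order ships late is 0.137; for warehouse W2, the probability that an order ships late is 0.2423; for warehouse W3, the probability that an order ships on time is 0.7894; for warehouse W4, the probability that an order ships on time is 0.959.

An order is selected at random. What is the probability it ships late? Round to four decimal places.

P(L|W3) = 1 − 0.7894 = 0.2106.
P(L|W4) = 1 − 0.959 = 0.041.
P(L) = P(L|W1)·P(W1) + P(L|W2)·P(W2) + P(L|W3)·P(W3) + P(L|W4)·P(W4)
      = 0.137·0.351 + 0.2423·0.089 + 0.2106·0.489 + 0.041·0.071
      = 0.048087 + 0.0215647 + 0.1029834 + 0.002911 = 0.1755461

0.1755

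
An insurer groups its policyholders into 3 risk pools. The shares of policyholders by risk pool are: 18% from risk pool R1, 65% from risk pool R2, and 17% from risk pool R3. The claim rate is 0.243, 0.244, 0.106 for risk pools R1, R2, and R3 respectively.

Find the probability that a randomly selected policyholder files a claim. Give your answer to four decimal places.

P(C) ≈ 0.2204

P(C) = P(C|R1)·P(R1) + P(C|R2)·P(R2) + P(C|R3)·P(R3)
      = 0.243·0.18 + 0.244·0.65 + 0.106·0.17
      = 0.04374 + 0.1586 + 0.01802 = 0.22036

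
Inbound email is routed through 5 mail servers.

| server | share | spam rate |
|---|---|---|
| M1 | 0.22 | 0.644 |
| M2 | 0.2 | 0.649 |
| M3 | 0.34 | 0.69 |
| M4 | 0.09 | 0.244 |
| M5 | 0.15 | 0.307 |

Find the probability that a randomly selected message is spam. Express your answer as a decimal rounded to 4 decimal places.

P(S) ≈ 0.5741

P(S) = P(S|M1)·P(M1) + P(S|M2)·P(M2) + P(S|M3)·P(M3) + P(S|M4)·P(M4) + P(S|M5)·P(M5)
      = 0.644·0.22 + 0.649·0.2 + 0.69·0.34 + 0.244·0.09 + 0.307·0.15
      = 0.14168 + 0.1298 + 0.2346 + 0.02196 + 0.04605 = 0.57409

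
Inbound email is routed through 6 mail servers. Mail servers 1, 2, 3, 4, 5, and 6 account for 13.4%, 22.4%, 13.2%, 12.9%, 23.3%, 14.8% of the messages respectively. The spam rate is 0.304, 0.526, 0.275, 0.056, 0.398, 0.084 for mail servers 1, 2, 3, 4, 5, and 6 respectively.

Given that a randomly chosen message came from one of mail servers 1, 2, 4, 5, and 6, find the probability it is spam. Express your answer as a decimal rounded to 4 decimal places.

0.3122

Let J = {1, 2, 4, 5, 6}.
P(J) = 0.134 + 0.224 + 0.129 + 0.233 + 0.148 = 0.868.
P(S ∩ J) = 0.304·0.134 + 0.526·0.224 + 0.056·0.129 + 0.398·0.233 + 0.084·0.148 = 0.040736 + 0.117824 + 0.007224 + 0.092734 + 0.012432 = 0.27095.
P(S | J) = 0.27095 / 0.868 = 0.312154…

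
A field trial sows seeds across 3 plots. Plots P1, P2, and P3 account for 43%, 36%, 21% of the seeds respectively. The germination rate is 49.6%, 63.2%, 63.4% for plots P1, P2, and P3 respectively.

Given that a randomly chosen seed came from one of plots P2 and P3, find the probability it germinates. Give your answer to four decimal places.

0.6327

Let S = {P2, P3}.
P(S) = 0.36 + 0.21 = 0.57.
P(G ∩ S) = 0.632·0.36 + 0.634·0.21 = 0.22752 + 0.13314 = 0.36066.
P(G | S) = 0.36066 / 0.57 = 0.632737…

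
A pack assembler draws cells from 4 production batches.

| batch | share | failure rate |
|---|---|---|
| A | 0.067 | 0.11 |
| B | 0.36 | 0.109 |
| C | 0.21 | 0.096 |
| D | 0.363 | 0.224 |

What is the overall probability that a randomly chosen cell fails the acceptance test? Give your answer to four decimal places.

P(F) ≈ 0.1481

P(F) = P(F|A)·P(A) + P(F|B)·P(B) + P(F|C)·P(C) + P(F|D)·P(D)
      = 0.11·0.067 + 0.109·0.36 + 0.096·0.21 + 0.224·0.363
      = 0.00737 + 0.03924 + 0.02016 + 0.081312 = 0.148082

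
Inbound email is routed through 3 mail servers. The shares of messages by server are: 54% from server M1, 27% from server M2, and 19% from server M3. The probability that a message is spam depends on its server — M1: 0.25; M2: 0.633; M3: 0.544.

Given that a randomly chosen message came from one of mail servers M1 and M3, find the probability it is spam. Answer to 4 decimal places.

Let J = {M1, M3}.
P(J) = 0.54 + 0.19 = 0.73.
P(S ∩ J) = 0.25·0.54 + 0.544·0.19 = 0.135 + 0.10336 = 0.23836.
P(S | J) = 0.23836 / 0.73 = 0.326521…

P(S|J) ≈ 0.3265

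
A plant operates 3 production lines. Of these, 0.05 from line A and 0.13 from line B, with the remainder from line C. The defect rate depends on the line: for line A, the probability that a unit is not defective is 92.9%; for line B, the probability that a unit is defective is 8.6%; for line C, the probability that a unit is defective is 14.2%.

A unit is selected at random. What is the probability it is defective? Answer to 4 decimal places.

0.1312

P(C) = 1 − (0.05 + 0.13) = 0.82.
P(D|A) = 1 − 0.929 = 0.071.
P(D) = P(D|A)·P(A) + P(D|B)·P(B) + P(D|C)·P(C)
      = 0.071·0.05 + 0.086·0.13 + 0.142·0.82
      = 0.00355 + 0.01118 + 0.11644 = 0.13117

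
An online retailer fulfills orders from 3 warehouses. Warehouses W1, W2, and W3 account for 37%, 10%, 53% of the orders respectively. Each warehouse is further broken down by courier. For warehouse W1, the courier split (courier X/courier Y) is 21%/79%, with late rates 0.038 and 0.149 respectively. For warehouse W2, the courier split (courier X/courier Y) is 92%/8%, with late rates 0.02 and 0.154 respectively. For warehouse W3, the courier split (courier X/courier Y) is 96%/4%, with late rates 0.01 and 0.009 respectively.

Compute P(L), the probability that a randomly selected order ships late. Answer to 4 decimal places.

P(L|W1) = 0.21·0.038 + 0.79·0.149 = 0.00798 + 0.11771 = 0.12569
P(L|W2) = 0.92·0.02 + 0.08·0.154 = 0.0184 + 0.01232 = 0.03072
P(L|W3) = 0.96·0.01 + 0.04·0.009 = 0.0096 + 0.00036 = 0.00996
Then overall,
P(L) = 0.37·0.12569 + 0.1·0.03072 + 0.53·0.00996
      = 0.0465053 + 0.003072 + 0.0052788 = 0.0548561

0.0549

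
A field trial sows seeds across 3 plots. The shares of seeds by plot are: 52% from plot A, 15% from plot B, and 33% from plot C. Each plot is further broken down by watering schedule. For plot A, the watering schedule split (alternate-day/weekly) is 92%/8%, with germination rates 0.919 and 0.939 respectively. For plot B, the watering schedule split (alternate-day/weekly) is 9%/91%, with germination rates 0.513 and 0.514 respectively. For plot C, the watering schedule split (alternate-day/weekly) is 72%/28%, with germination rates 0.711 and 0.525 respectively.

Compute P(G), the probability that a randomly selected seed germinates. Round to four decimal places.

P(G) ≈ 0.7732

P(G|A) = 0.92·0.919 + 0.08·0.939 = 0.84548 + 0.07512 = 0.9206
P(G|B) = 0.09·0.513 + 0.91·0.514 = 0.04617 + 0.46774 = 0.51391
P(G|C) = 0.72·0.711 + 0.28·0.525 = 0.51192 + 0.147 = 0.65892
By total probability over the outer partition,
P(G) = 0.52·0.9206 + 0.15·0.51391 + 0.33·0.65892
      = 0.478712 + 0.0770865 + 0.2174436 = 0.7732421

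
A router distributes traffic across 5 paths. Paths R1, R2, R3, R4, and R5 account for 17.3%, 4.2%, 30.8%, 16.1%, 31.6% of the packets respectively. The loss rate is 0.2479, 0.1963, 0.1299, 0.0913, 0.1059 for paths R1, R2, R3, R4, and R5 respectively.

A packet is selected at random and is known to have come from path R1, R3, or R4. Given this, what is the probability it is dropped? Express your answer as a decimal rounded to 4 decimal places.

P(L|S) ≈ 0.1520

Let S = {R1, R3, R4}.
P(S) = 0.173 + 0.308 + 0.161 = 0.642.
P(L ∩ S) = 0.2479·0.173 + 0.1299·0.308 + 0.0913·0.161 = 0.0428867 + 0.0400092 + 0.0146993 = 0.0975952.
P(L | S) = 0.0975952 / 0.642 = 0.152017…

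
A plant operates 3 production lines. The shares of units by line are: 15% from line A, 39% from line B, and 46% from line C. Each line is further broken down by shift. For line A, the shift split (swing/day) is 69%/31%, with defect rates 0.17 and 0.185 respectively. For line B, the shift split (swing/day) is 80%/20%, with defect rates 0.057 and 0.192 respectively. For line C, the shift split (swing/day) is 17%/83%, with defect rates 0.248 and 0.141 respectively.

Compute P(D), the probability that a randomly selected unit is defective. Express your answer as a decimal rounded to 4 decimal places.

P(D) ≈ 0.1322

P(D|A) = 0.69·0.17 + 0.31·0.185 = 0.1173 + 0.05735 = 0.17465
P(D|B) = 0.8·0.057 + 0.2·0.192 = 0.0456 + 0.0384 = 0.084
P(D|C) = 0.17·0.248 + 0.83·0.141 = 0.04216 + 0.11703 = 0.15919
Then overall,
P(D) = 0.15·0.17465 + 0.39·0.084 + 0.46·0.15919
      = 0.0261975 + 0.03276 + 0.0732274 = 0.1321849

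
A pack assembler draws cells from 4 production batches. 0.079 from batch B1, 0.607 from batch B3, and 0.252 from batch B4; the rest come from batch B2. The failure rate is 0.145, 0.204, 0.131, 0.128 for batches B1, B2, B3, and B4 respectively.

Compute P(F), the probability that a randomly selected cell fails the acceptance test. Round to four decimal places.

P(F) ≈ 0.1359

P(B2) = 1 − (0.079 + 0.607 + 0.252) = 0.062.
P(F) = P(F|B1)·P(B1) + P(F|B2)·P(B2) + P(F|B3)·P(B3) + P(F|B4)·P(B4)
      = 0.145·0.079 + 0.204·0.062 + 0.131·0.607 + 0.128·0.252
      = 0.011455 + 0.012648 + 0.079517 + 0.032256 = 0.135876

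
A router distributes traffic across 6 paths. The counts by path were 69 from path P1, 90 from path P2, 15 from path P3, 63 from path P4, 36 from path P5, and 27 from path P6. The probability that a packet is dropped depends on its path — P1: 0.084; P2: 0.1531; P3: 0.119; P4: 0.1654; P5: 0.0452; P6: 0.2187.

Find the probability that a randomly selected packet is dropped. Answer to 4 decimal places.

P(L) ≈ 0.1310

Total: 69 + 90 + 15 + 63 + 36 + 27 = 300.
P(P1) = 69/300 = 0.23. P(P2) = 90/300 = 0.3. P(P3) = 15/300 = 0.05. P(P4) = 63/300 = 0.21. P(P5) = 36/300 = 0.12. P(P6) = 27/300 = 0.09.
P(L) = P(L|P1)·P(P1) + P(L|P2)·P(P2) + P(L|P3)·P(P3) + P(L|P4)·P(P4) + P(L|P5)·P(P5) + P(L|P6)·P(P6)
      = 0.084·0.23 + 0.1531·0.3 + 0.119·0.05 + 0.1654·0.21 + 0.0452·0.12 + 0.2187·0.09
      = 0.01932 + 0.04593 + 0.00595 + 0.034734 + 0.005424 + 0.019683 = 0.131041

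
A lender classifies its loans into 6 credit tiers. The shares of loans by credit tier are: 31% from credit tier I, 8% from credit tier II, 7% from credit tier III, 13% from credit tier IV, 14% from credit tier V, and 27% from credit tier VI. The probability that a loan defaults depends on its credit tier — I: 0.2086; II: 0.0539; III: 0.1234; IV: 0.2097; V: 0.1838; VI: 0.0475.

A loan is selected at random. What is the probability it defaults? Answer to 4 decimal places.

By the law of total probability,
P(D) = P(D|I)·P(I) + P(D|II)·P(II) + P(D|III)·P(III) + P(D|IV)·P(IV) + P(D|V)·P(V) + P(D|VI)·P(VI)
      = 0.2086·0.31 + 0.0539·0.08 + 0.1234·0.07 + 0.2097·0.13 + 0.1838·0.14 + 0.0475·0.27
      = 0.064666 + 0.004312 + 0.008638 + 0.027261 + 0.025732 + 0.012825 = 0.143434

P(D) ≈ 0.1434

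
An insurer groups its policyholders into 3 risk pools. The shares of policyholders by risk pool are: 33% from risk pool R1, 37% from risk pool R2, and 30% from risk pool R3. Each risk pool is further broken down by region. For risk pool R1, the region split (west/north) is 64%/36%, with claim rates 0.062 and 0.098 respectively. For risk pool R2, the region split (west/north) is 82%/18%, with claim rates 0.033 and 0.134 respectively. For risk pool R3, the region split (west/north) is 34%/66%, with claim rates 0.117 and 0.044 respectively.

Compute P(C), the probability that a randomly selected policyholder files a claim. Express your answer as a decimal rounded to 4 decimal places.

0.0643

P(C|R1) = 0.64·0.062 + 0.36·0.098 = 0.03968 + 0.03528 = 0.07496
P(C|R2) = 0.82·0.033 + 0.18·0.134 = 0.02706 + 0.02412 = 0.05118
P(C|R3) = 0.34·0.117 + 0.66·0.044 = 0.03978 + 0.02904 = 0.06882
By total probability over the outer partition,
P(C) = 0.33·0.07496 + 0.37·0.05118 + 0.3·0.06882
      = 0.0247368 + 0.0189366 + 0.020646 = 0.0643194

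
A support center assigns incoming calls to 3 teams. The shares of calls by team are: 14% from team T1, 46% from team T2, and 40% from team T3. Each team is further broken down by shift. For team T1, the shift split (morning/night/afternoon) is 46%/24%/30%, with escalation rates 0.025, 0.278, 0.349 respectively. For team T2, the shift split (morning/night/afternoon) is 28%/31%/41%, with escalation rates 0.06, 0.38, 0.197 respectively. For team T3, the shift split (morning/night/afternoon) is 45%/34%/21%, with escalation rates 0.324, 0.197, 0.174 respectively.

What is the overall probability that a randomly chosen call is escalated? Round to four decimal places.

0.2244

P(E|T1) = 0.46·0.025 + 0.24·0.278 + 0.3·0.349 = 0.0115 + 0.06672 + 0.1047 = 0.18292
P(E|T2) = 0.28·0.06 + 0.31·0.38 + 0.41·0.197 = 0.0168 + 0.1178 + 0.08077 = 0.21537
P(E|T3) = 0.45·0.324 + 0.34·0.197 + 0.21·0.174 = 0.1458 + 0.06698 + 0.03654 = 0.24932
Then overall,
P(E) = 0.14·0.18292 + 0.46·0.21537 + 0.4·0.24932
      = 0.0256088 + 0.0990702 + 0.099728 = 0.224407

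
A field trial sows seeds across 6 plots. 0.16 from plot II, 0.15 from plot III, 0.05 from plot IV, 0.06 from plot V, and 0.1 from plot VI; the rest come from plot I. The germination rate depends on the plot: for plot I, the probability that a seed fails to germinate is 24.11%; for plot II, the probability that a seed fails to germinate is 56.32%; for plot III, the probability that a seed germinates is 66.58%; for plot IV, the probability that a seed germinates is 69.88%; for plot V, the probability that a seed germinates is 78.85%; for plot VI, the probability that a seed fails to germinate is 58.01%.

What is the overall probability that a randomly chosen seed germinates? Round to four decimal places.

0.6583

P(I) = 1 − (0.16 + 0.15 + 0.05 + 0.06 + 0.1) = 0.48.
P(G|I) = 1 − 0.2411 = 0.7589.
P(G|II) = 1 − 0.5632 = 0.4368.
P(G|VI) = 1 − 0.5801 = 0.4199.
P(G) = P(G|I)·P(I) + P(G|II)·P(II) + P(G|III)·P(III) + P(G|IV)·P(IV) + P(G|V)·P(V) + P(G|VI)·P(VI)
      = 0.7589·0.48 + 0.4368·0.16 + 0.6658·0.15 + 0.6988·0.05 + 0.7885·0.06 + 0.4199·0.1
      = 0.364272 + 0.069888 + 0.09987 + 0.03494 + 0.04731 + 0.04199 = 0.65827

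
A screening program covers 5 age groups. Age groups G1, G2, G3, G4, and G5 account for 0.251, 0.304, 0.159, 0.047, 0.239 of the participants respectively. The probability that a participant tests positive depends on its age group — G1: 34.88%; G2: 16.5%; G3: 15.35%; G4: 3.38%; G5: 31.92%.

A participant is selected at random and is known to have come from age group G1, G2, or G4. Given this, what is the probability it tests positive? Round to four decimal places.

Let S = {G1, G2, G4}.
P(S) = 0.251 + 0.304 + 0.047 = 0.602.
P(T ∩ S) = 0.3488·0.251 + 0.165·0.304 + 0.0338·0.047 = 0.0875488 + 0.05016 + 0.0015886 = 0.1392974.
P(T | S) = 0.1392974 / 0.602 = 0.231391…

0.2314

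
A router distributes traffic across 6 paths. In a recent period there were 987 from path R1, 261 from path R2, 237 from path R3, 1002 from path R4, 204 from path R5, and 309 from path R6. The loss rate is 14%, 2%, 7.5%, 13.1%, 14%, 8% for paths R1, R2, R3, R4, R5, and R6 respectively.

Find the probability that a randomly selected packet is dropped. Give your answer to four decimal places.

Total: 987 + 261 + 237 + 1002 + 204 + 309 = 3000.
P(R1) = 987/3000 = 0.329. P(R2) = 261/3000 = 0.087. P(R3) = 237/3000 = 0.079. P(R4) = 1002/3000 = 0.334. P(R5) = 204/3000 = 0.068. P(R6) = 309/3000 = 0.103.
By the law of total probability,
P(L) = P(L|R1)·P(R1) + P(L|R2)·P(R2) + P(L|R3)·P(R3) + P(L|R4)·P(R4) + P(L|R5)·P(R5) + P(L|R6)·P(R6)
      = 0.14·0.329 + 0.02·0.087 + 0.075·0.079 + 0.131·0.334 + 0.14·0.068 + 0.08·0.103
      = 0.04606 + 0.00174 + 0.005925 + 0.043754 + 0.00952 + 0.00824 = 0.115239

P(L) ≈ 0.1152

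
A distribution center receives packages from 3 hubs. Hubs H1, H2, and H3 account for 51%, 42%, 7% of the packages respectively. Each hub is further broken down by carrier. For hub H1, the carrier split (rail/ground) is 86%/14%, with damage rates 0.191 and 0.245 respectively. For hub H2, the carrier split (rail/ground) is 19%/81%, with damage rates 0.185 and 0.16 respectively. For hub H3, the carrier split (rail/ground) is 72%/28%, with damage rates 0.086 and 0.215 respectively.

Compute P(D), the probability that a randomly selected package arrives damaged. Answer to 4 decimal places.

P(D|H1) = 0.86·0.191 + 0.14·0.245 = 0.16426 + 0.0343 = 0.19856
P(D|H2) = 0.19·0.185 + 0.81·0.16 = 0.03515 + 0.1296 = 0.16475
P(D|H3) = 0.72·0.086 + 0.28·0.215 = 0.06192 + 0.0602 = 0.12212
Then overall,
P(D) = 0.51·0.19856 + 0.42·0.16475 + 0.07·0.12212
      = 0.1012656 + 0.069195 + 0.0085484 = 0.179009

P(D) ≈ 0.1790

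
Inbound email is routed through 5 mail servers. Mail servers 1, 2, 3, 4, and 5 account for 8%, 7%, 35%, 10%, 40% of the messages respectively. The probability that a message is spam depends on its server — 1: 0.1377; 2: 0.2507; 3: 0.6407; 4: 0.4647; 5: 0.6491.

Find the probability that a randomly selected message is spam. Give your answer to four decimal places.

P(S) ≈ 0.5589

P(S) = P(S|1)·P(1) + P(S|2)·P(2) + P(S|3)·P(3) + P(S|4)·P(4) + P(S|5)·P(5)
      = 0.1377·0.08 + 0.2507·0.07 + 0.6407·0.35 + 0.4647·0.1 + 0.6491·0.4
      = 0.011016 + 0.017549 + 0.224245 + 0.04647 + 0.25964 = 0.55892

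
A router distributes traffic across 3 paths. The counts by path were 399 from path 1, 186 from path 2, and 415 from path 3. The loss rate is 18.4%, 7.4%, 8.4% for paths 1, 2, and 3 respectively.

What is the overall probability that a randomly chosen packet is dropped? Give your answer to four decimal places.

Total: 399 + 186 + 415 = 1000.
P(1) = 399/1000 = 0.399. P(2) = 186/1000 = 0.186. P(3) = 415/1000 = 0.415.
P(L) = P(L|1)·P(1) + P(L|2)·P(2) + P(L|3)·P(3)
      = 0.184·0.399 + 0.074·0.186 + 0.084·0.415
      = 0.073416 + 0.013764 + 0.03486 = 0.12204

0.1220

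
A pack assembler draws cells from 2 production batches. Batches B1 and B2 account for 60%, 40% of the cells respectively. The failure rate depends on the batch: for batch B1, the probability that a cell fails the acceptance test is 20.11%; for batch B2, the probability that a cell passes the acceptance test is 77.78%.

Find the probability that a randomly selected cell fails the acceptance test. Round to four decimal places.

P(F) ≈ 0.2095

P(F|B2) = 1 − 0.7778 = 0.2222.
Using total probability over the partition,
P(F) = P(F|B1)·P(B1) + P(F|B2)·P(B2)
      = 0.2011·0.6 + 0.2222·0.4
      = 0.12066 + 0.08888 = 0.20954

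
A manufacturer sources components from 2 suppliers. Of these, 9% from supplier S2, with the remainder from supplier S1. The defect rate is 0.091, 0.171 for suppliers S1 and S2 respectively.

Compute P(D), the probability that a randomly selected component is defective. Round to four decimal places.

P(S1) = 1 − (0.09) = 0.91.
Summing over the partition,
P(D) = P(D|S1)·P(S1) + P(D|S2)·P(S2)
      = 0.091·0.91 + 0.171·0.09
      = 0.08281 + 0.01539 = 0.0982

P(D) ≈ 0.0982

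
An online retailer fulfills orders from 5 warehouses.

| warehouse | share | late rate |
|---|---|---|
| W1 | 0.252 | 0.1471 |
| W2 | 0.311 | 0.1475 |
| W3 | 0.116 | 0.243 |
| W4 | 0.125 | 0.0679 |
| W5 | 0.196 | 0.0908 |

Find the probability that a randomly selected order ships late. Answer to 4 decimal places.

Summing over the partition,
P(L) = P(L|W1)·P(W1) + P(L|W2)·P(W2) + P(L|W3)·P(W3) + P(L|W4)·P(W4) + P(L|W5)·P(W5)
      = 0.1471·0.252 + 0.1475·0.311 + 0.243·0.116 + 0.0679·0.125 + 0.0908·0.196
      = 0.0370692 + 0.0458725 + 0.028188 + 0.0084875 + 0.0177968 = 0.137414

0.1374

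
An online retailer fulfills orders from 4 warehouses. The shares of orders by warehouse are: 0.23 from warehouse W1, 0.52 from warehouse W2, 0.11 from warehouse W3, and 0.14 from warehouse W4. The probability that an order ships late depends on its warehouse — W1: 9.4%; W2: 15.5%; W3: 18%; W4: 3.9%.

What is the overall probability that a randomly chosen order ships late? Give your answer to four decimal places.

P(L) = P(L|W1)·P(W1) + P(L|W2)·P(W2) + P(L|W3)·P(W3) + P(L|W4)·P(W4)
      = 0.094·0.23 + 0.155·0.52 + 0.18·0.11 + 0.039·0.14
      = 0.02162 + 0.0806 + 0.0198 + 0.00546 = 0.12748

0.1275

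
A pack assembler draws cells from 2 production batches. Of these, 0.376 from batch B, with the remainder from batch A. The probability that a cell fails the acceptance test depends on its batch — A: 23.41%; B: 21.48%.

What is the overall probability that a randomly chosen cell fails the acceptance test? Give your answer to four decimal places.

P(A) = 1 − (0.376) = 0.624.
P(F) = P(F|A)·P(A) + P(F|B)·P(B)
      = 0.2341·0.624 + 0.2148·0.376
      = 0.1460784 + 0.0807648 = 0.2268432

0.2268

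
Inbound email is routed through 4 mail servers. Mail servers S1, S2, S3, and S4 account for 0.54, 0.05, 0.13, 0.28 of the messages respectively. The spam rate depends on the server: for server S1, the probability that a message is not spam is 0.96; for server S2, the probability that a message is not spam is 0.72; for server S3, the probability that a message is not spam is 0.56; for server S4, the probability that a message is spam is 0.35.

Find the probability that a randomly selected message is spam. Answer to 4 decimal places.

0.1908

P(S|S1) = 1 − 0.96 = 0.04.
P(S|S2) = 1 − 0.72 = 0.28.
P(S|S3) = 1 − 0.56 = 0.44.
By the law of total probability,
P(S) = P(S|S1)·P(S1) + P(S|S2)·P(S2) + P(S|S3)·P(S3) + P(S|S4)·P(S4)
      = 0.04·0.54 + 0.28·0.05 + 0.44·0.13 + 0.35·0.28
      = 0.0216 + 0.014 + 0.0572 + 0.098 = 0.1908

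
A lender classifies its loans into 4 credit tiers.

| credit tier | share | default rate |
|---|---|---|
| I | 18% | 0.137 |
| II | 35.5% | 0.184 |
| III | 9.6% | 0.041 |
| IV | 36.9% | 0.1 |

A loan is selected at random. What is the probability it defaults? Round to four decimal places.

0.1308

Summing over the partition,
P(D) = P(D|I)·P(I) + P(D|II)·P(II) + P(D|III)·P(III) + P(D|IV)·P(IV)
      = 0.137·0.18 + 0.184·0.355 + 0.041·0.096 + 0.1·0.369
      = 0.02466 + 0.06532 + 0.003936 + 0.0369 = 0.130816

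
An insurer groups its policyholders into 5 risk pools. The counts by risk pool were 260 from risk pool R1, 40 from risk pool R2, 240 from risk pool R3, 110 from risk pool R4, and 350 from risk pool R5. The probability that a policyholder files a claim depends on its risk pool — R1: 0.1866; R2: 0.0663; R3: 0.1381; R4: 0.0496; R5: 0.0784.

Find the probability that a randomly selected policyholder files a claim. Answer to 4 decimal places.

0.1172

Total: 260 + 40 + 240 + 110 + 350 = 1000.
P(R1) = 260/1000 = 0.26. P(R2) = 40/1000 = 0.04. P(R3) = 240/1000 = 0.24. P(R4) = 110/1000 = 0.11. P(R5) = 350/1000 = 0.35.
P(C) = P(C|R1)·P(R1) + P(C|R2)·P(R2) + P(C|R3)·P(R3) + P(C|R4)·P(R4) + P(C|R5)·P(R5)
      = 0.1866·0.26 + 0.0663·0.04 + 0.1381·0.24 + 0.0496·0.11 + 0.0784·0.35
      = 0.048516 + 0.002652 + 0.033144 + 0.005456 + 0.02744 = 0.117208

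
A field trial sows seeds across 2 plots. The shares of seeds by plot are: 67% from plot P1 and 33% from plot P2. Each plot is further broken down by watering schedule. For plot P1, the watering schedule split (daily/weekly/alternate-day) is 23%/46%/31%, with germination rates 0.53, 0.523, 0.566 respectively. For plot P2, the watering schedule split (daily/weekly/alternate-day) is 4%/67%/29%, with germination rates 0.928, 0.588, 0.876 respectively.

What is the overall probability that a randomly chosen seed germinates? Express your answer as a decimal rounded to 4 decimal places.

P(G|P1) = 0.23·0.53 + 0.46·0.523 + 0.31·0.566 = 0.1219 + 0.24058 + 0.17546 = 0.53794
P(G|P2) = 0.04·0.928 + 0.67·0.588 + 0.29·0.876 = 0.03712 + 0.39396 + 0.25404 = 0.68512
By total probability over the outer partition,
P(G) = 0.67·0.53794 + 0.33·0.68512
      = 0.3604198 + 0.2260896 = 0.5865094

0.5865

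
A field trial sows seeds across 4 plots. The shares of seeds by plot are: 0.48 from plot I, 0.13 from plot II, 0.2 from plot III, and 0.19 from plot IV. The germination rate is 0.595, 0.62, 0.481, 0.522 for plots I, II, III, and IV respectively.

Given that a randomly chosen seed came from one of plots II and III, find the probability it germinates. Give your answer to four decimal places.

0.5358

Let S = {II, III}.
P(S) = 0.13 + 0.2 = 0.33.
P(G ∩ S) = 0.62·0.13 + 0.481·0.2 = 0.0806 + 0.0962 = 0.1768.
P(G | S) = 0.1768 / 0.33 = 0.535758…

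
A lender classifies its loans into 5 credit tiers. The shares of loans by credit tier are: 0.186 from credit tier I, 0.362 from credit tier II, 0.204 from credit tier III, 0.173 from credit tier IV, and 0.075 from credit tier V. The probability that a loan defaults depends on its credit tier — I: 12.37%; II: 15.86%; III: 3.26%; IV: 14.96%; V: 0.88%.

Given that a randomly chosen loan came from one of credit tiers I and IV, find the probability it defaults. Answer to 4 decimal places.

P(D|S) ≈ 0.1362

Let S = {I, IV}.
P(S) = 0.186 + 0.173 = 0.359.
P(D ∩ S) = 0.1237·0.186 + 0.1496·0.173 = 0.0230082 + 0.0258808 = 0.048889.
P(D | S) = 0.048889 / 0.359 = 0.136181…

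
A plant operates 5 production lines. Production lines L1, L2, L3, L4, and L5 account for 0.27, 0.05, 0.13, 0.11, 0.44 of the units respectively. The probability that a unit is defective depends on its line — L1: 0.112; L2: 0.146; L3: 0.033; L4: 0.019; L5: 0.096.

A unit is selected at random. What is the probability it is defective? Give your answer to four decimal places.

P(D) ≈ 0.0862

P(D) = P(D|L1)·P(L1) + P(D|L2)·P(L2) + P(D|L3)·P(L3) + P(D|L4)·P(L4) + P(D|L5)·P(L5)
      = 0.112·0.27 + 0.146·0.05 + 0.033·0.13 + 0.019·0.11 + 0.096·0.44
      = 0.03024 + 0.0073 + 0.00429 + 0.00209 + 0.04224 = 0.08616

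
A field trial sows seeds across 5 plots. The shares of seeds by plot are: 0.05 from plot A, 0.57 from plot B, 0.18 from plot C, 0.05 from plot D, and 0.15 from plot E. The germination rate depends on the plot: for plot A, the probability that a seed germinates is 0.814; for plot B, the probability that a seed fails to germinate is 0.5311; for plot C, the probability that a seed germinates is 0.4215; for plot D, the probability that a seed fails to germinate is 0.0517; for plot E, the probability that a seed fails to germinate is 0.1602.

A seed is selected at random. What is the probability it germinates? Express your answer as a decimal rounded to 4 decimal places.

P(G|B) = 1 − 0.5311 = 0.4689.
P(G|D) = 1 − 0.0517 = 0.9483.
P(G|E) = 1 − 0.1602 = 0.8398.
P(G) = P(G|A)·P(A) + P(G|B)·P(B) + P(G|C)·P(C) + P(G|D)·P(D) + P(G|E)·P(E)
      = 0.814·0.05 + 0.4689·0.57 + 0.4215·0.18 + 0.9483·0.05 + 0.8398·0.15
      = 0.0407 + 0.267273 + 0.07587 + 0.047415 + 0.12597 = 0.557228

0.5572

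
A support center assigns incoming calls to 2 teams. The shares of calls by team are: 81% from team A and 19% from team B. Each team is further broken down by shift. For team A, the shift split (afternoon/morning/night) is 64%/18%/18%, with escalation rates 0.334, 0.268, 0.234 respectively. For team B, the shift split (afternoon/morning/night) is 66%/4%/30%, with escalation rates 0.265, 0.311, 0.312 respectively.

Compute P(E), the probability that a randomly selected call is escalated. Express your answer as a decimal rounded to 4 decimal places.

P(E) ≈ 0.2997

P(E|A) = 0.64·0.334 + 0.18·0.268 + 0.18·0.234 = 0.21376 + 0.04824 + 0.04212 = 0.30412
P(E|B) = 0.66·0.265 + 0.04·0.311 + 0.3·0.312 = 0.1749 + 0.01244 + 0.0936 = 0.28094
By total probability over the outer partition,
P(E) = 0.81·0.30412 + 0.19·0.28094
      = 0.2463372 + 0.0533786 = 0.2997158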